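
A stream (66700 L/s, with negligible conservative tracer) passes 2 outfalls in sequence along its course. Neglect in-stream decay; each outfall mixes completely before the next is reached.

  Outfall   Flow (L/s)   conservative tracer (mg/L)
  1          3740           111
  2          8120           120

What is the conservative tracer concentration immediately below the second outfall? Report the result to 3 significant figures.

After outfall 1: Q = 66700 + 3740 = 70440 L/s; C = (66700·0 + 3740·111.0)/70440 = 5.894 mg/L.
After outfall 2: Q = 70440 + 8120 = 78560 L/s; C = (70440·5.894 + 8120·120.0)/78560 = 17.69 mg/L.

17.7 mg/L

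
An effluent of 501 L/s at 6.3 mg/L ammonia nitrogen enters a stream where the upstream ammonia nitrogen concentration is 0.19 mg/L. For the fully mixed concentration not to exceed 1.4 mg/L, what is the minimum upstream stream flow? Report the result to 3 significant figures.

2030 L/s

Set C_mix = 1.4: (Q·0.1900 + 501.0·6.300) / (Q + 501.0) = 1.4
→ Q = 501.0·(6.300 − 1.4)/(1.4 − 0.1900) = 2029 L/s.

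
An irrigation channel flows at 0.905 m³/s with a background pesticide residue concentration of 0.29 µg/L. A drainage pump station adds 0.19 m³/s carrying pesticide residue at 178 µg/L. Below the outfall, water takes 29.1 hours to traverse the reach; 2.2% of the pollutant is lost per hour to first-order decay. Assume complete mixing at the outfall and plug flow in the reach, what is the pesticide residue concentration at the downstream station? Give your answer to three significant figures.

16.3 µg/L

After mixing, C = (0.9050·0.2900 + 0.1900·178.0) / 1.095 = 34.08/1.095 = 31.13 µg/L.
2.2%/h lost → k = −ln(1 − 0.022) = 0.02225 h⁻¹.
First-order decay: C = 31.13·exp(−k·t) = 31.13·0.5234 = 16.29 µg/L.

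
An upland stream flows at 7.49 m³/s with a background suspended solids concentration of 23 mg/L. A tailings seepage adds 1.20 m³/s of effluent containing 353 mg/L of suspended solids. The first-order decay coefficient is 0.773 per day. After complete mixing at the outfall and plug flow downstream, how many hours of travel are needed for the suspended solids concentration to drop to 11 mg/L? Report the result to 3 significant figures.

56.8 h

Conservation of mass: C = (7.490·23.00 + 1.200·353.0) / 8.690 = 595.9/8.690 = 68.57 mg/L.
68.57·exp(−k·t) = 11 → t = ln(68.57/11)/k = 204500 s = 56.82 h.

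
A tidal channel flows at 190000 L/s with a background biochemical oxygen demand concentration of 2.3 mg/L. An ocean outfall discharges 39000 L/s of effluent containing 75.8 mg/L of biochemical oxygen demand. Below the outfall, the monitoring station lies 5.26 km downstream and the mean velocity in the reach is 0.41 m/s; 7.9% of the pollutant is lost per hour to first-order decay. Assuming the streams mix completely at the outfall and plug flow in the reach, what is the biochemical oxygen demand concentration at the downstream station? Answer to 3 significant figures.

After mixing, C = (190000·2.300 + 39000·75.80) / 229000 = 3393000/229000 = 14.82 mg/L.
Travel time t = 5.26·1000 / 0.41 = 12830 s = 3.564 h.
7.9%/h lost → k = −ln(1 − 0.079) = 0.08230 h⁻¹.
After decay, C = 14.82 × e^(−kt) = 14.82 × 0.7458 = 11.05 mg/L.

11.1 mg/L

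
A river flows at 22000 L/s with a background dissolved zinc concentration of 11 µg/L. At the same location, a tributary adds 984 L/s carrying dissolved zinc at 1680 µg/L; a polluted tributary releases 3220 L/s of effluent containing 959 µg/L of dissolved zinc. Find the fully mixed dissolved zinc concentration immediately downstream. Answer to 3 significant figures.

Mixed concentration C = ΣQC/ΣQ = (22000·11.00 + 984.0·1680 + 3220·959.0) / 26200 = 4983000/26200 = 190.2 µg/L.

190 µg/L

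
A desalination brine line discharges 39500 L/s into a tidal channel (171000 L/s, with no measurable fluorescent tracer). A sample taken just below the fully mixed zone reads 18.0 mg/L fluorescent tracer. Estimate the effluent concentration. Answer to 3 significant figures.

Mass balance: 171000·0 + 39500·Cₑ = 210500·18.00
→ Cₑ = (210500·18.00 − 171000·0) / 39500 = 95.92 mg/L.

95.9 mg/L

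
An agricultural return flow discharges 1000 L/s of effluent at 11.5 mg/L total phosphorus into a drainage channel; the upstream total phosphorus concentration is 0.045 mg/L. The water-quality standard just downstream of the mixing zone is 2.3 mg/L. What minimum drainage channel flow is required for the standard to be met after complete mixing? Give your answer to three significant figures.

Set C_mix = 2.3: (Q·0.04500 + 1000·11.50) / (Q + 1000) = 2.3
→ Q = 1000·(11.50 − 2.3)/(2.3 − 0.04500) = 4080 L/s.

4080 L/s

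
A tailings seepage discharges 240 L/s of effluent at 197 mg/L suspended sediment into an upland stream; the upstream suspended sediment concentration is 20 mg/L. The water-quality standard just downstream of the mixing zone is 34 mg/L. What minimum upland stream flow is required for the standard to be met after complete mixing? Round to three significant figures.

2790 L/s

Set C_mix = 34: (Q·20.00 + 240.0·197.0) / (Q + 240.0) = 34
→ Q = 240.0·(197.0 − 34)/(34 − 20.00) = 2794 L/s.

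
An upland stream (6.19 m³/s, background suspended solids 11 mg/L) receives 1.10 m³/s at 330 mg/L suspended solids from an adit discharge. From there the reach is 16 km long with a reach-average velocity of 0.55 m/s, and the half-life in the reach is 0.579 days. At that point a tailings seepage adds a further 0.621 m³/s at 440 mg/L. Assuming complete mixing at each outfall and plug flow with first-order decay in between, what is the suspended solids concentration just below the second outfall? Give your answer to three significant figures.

71.0 mg/L

Flow-weighted average: C = (6.190·11.00 + 1.100·330.0) / 7.290 = 431.1/7.290 = 59.13 mg/L; combined flow 7.290 m³/s.
Travel time t = 16·1000 / 0.55 = 29090 s = 8.081 h.
Half-life 0.579 d → k = ln 2 / 0.579 = 1.197 d⁻¹.
Applying C = C₀e^(−kt): 59.13 × 0.6683 = 39.52 mg/L.
Second outfall: C = (7.290·39.52 + 0.6210·440.0)/7.911 = 70.95 mg/L.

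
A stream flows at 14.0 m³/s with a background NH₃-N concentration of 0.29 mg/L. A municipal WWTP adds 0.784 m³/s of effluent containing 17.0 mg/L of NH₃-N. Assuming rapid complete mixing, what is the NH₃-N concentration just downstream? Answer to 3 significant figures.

1.18 mg/L

Mass balance: C = (14.00·0.2900 + 0.7840·17.00) / 14.78 = 17.39/14.78 = 1.176 mg/L.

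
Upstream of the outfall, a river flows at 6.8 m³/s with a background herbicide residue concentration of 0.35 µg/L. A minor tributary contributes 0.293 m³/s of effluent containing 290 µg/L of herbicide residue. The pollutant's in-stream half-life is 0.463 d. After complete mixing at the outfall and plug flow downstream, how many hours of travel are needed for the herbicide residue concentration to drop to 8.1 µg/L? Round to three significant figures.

Mass balance: C = (6.800·0.3500 + 0.2930·290.0) / 7.093 = 87.35/7.093 = 12.31 µg/L.
Half-life 0.463 d → k = ln 2 / 0.463 = 1.497 d⁻¹.
12.31·exp(−k·t) = 8.1 → t = ln(12.31/8.1)/k = 24180 s = 6.716 h.

6.72 h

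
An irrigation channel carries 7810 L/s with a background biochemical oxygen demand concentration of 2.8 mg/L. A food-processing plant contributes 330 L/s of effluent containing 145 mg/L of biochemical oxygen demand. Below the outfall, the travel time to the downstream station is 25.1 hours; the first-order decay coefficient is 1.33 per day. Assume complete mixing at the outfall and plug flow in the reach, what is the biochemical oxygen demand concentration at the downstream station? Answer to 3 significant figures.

Mixed concentration C = ΣQC/ΣQ = (7810·2.800 + 330.0·145.0) / 8140 = 69720/8140 = 8.565 mg/L.
Decay over the reach: 8.565·exp(−kt) = 8.565·0.2488 = 2.131 mg/L.

2.13 mg/L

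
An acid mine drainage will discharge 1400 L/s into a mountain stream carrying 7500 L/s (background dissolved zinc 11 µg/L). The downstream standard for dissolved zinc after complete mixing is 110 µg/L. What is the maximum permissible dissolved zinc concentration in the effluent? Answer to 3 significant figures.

At the limit, (Qr·Cr + Qe·Cₑ)/(Qr + Qe) = 110:
Cₑ = (8900·110 − 7500·11.00) / 1400 = 640.4 µg/L.

640 µg/L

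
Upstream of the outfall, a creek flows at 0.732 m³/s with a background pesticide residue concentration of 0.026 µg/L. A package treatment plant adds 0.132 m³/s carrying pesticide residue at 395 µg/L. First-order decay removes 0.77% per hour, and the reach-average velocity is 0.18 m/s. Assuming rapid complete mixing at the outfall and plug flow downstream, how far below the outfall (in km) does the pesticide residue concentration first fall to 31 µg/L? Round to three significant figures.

Flow-weighted average: C = (0.7320·0.02600 + 0.1320·395.0) / 0.8640 = 52.16/0.8640 = 60.37 µg/L.
0.77%/h lost → k = −ln(1 − 0.0077) = 0.007730 h⁻¹.
Set 60.37·exp(−k·t) = 31 → t = ln(60.37/31)/k = 310400 s = 86.22 h.
Distance = v·t = 0.18·310400 = 55870 m = 55.87 km.

55.9 km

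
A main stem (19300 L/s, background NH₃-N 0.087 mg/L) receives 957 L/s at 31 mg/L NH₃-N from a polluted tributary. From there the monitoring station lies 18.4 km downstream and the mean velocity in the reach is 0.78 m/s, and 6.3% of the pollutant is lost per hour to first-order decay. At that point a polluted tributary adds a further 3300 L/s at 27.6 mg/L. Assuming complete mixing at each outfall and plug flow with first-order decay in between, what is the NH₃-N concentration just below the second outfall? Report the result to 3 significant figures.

4.74 mg/L

Flow-weighted average: C = (19300·0.08700 + 957.0·31.00) / 20260 = 31350/20260 = 1.547 mg/L; combined flow 20260 L/s.
Travel time t = 18.4·1000 / 0.78 = 23590 s = 6.553 h.
6.3%/h lost → k = −ln(1 − 0.063) = 0.06507 h⁻¹.
First-order decay: C = 1.547·exp(−k·t) = 1.547·0.6529 = 1.010 mg/L.
Second outfall: C = (20260·1.010 + 3300·27.60)/23560 = 4.735 mg/L.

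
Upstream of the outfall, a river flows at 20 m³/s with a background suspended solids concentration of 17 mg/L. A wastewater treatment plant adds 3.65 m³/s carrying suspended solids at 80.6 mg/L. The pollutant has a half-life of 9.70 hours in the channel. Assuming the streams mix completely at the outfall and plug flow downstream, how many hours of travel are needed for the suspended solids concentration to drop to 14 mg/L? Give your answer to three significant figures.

Mixed concentration C = ΣQC/ΣQ = (20.00·17.00 + 3.650·80.60) / 23.65 = 634.2/23.65 = 26.82 mg/L.
Half-life 9.70 h → k = ln 2 / 9.70 = 0.07146 h⁻¹ = 1.715 d⁻¹.
26.82·exp(−k·t) = 14 → t = ln(26.82/14)/k = 32740 s = 9.095 h.

9.10 h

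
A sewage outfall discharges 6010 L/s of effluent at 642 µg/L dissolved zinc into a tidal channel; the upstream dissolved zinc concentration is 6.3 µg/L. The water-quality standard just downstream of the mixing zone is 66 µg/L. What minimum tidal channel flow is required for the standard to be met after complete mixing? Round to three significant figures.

58000 L/s

Set C_mix = 66: (Q·6.300 + 6010·642.0) / (Q + 6010) = 66
→ Q = 6010·(642.0 − 66)/(66 − 6.300) = 57990 L/s.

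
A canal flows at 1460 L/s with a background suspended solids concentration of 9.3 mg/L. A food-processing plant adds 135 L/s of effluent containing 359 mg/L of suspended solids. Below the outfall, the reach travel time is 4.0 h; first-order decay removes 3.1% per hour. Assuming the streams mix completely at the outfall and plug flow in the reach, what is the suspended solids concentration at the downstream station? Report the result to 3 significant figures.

34.3 mg/L

Flow-weighted average: C = (1460·9.300 + 135.0·359.0) / 1595 = 62040/1595 = 38.90 mg/L.
3.1%/h lost → k = −ln(1 − 0.031) = 0.03149 h⁻¹.
Applying C = C₀e^(−kt): 38.90 × 0.8816 = 34.29 mg/L.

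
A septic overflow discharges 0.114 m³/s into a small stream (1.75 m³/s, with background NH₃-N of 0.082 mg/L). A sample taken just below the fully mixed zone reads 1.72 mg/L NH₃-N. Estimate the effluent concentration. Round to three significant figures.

26.9 mg/L

Mass balance: 1.750·0.08200 + 0.1140·Cₑ = 1.864·1.720
→ Cₑ = (1.864·1.720 − 1.750·0.08200) / 0.1140 = 26.86 mg/L.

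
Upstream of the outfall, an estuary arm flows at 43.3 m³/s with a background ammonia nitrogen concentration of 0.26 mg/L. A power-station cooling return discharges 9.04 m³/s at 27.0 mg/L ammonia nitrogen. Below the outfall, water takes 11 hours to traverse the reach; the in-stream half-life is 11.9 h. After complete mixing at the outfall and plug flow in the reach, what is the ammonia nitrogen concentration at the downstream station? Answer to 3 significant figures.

2.57 mg/L

Flow-weighted average: C = (43.30·0.2600 + 9.040·27.00) / 52.34 = 255.3/52.34 = 4.878 mg/L.
Half-life 11.9 h → k = ln 2 / 11.9 = 0.05825 h⁻¹ = 1.398 d⁻¹.
After decay, C = 4.878 × e^(−kt) = 4.878 × 0.5269 = 2.571 mg/L.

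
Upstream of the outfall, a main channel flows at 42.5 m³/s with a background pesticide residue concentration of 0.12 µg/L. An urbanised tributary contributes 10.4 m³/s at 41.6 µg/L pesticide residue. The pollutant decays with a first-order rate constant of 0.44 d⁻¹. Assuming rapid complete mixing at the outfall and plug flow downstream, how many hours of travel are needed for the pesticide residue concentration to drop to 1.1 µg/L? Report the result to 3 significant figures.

Flow-weighted average: C = (42.50·0.1200 + 10.40·41.60) / 52.90 = 437.7/52.90 = 8.275 µg/L.
8.275·exp(−k·t) = 1.1 → t = ln(8.275/1.1)/k = 396200 s = 110.1 h.

110 h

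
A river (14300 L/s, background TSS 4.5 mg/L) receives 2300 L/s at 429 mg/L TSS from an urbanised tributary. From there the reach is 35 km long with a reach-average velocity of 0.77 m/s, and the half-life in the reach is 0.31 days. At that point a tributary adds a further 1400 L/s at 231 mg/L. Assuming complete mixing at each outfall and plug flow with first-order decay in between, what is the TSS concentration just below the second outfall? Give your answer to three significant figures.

After mixing, C = (14300·4.500 + 2300·429.0) / 16600 = 1051000/16600 = 63.32 mg/L; combined flow 16600 L/s.
Travel time t = 35·1000 / 0.77 = 45450 s = 12.63 h.
Half-life 0.31 d → k = ln 2 / 0.31 = 2.236 d⁻¹.
After decay, C = 63.32 × e^(−kt) = 63.32 × 0.3084 = 19.53 mg/L.
Second outfall: C = (16600·19.53 + 1400·231.0)/18000 = 35.98 mg/L.

36.0 mg/L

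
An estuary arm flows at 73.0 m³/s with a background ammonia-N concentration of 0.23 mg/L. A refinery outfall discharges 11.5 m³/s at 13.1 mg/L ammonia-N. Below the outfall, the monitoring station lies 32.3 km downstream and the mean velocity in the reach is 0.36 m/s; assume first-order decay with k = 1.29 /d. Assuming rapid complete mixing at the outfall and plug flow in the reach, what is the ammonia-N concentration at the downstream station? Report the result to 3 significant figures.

0.519 mg/L

Conservation of mass: C = (73.00·0.2300 + 11.50·13.10) / 84.50 = 167.4/84.50 = 1.982 mg/L.
Travel time t = 32.3·1000 / 0.36 = 89720 s = 24.92 h.
After decay, C = 1.982 × e^(−kt) = 1.982 × 0.2619 = 0.5191 mg/L.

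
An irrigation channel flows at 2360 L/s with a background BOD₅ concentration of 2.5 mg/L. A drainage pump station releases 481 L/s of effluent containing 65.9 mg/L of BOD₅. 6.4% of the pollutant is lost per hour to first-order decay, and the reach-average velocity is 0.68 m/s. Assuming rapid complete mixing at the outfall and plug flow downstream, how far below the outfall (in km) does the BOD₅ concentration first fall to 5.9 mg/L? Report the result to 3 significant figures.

Conservation of mass: C = (2360·2.500 + 481.0·65.90) / 2841 = 37600/2841 = 13.23 mg/L.
6.4%/h lost → k = −ln(1 − 0.064) = 0.06614 h⁻¹.
Set 13.23·exp(−k·t) = 5.9 → t = ln(13.23/5.9)/k = 43970 s = 12.21 h.
Distance = v·t = 0.68·43970 = 29900 m = 29.90 km.

29.9 km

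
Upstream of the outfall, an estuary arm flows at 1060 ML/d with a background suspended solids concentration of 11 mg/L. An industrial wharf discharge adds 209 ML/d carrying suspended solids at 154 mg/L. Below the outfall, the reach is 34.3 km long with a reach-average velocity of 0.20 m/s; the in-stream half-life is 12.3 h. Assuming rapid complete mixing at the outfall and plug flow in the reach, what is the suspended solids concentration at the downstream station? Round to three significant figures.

2.36 mg/L

Flow-weighted average: C = (1060·11.00 + 209.0·154.0) / 1269 = 43850/1269 = 34.55 mg/L.
Travel time t = 34.3·1000 / 0.20 = 171500 s = 47.64 h.
Half-life 12.3 h → k = ln 2 / 12.3 = 0.05635 h⁻¹ = 1.352 d⁻¹.
First-order decay: C = 34.55·exp(−k·t) = 34.55·0.06825 = 2.358 mg/L.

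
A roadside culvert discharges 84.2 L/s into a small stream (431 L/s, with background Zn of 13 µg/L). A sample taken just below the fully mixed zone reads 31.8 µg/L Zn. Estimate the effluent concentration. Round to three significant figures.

Mass balance: 431.0·13.00 + 84.20·Cₑ = 515.2·31.80
→ Cₑ = (515.2·31.80 − 431.0·13.00) / 84.20 = 128.0 µg/L.

128 µg/L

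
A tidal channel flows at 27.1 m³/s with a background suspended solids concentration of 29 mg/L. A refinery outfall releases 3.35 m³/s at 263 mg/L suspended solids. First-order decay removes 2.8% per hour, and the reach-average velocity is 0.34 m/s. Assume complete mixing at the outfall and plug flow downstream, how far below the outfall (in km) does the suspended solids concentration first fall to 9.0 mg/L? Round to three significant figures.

After mixing, C = (27.10·29.00 + 3.350·263.0) / 30.45 = 1667/30.45 = 54.74 mg/L.
2.8%/h lost → k = −ln(1 − 0.028) = 0.02840 h⁻¹.
Set 54.74·exp(−k·t) = 9.0 → t = ln(54.74/9.0)/k = 228900 s = 63.57 h.
Distance = v·t = 0.34·228900 = 77810 m = 77.81 km.

77.8 km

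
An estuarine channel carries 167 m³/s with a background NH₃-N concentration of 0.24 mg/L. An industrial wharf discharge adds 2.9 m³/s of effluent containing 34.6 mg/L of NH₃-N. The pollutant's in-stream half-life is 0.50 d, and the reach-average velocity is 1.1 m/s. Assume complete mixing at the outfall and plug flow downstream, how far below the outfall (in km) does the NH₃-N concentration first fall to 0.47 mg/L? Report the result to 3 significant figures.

38.7 km

Conservation of mass: C = (167.0·0.2400 + 2.900·34.60) / 169.9 = 140.4/169.9 = 0.8265 mg/L.
Half-life 0.50 d → k = ln 2 / 0.50 = 1.386 d⁻¹.
Set 0.8265·exp(−k·t) = 0.47 → t = ln(0.8265/0.47)/k = 35180 s = 9.772 h.
Distance = v·t = 1.1·35180 = 38700 m = 38.70 km.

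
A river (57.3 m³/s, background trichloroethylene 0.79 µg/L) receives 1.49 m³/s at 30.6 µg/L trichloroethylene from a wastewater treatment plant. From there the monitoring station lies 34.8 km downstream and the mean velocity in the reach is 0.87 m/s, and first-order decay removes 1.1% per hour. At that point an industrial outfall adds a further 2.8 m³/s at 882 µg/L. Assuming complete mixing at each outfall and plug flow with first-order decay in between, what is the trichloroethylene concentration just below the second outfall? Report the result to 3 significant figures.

Mass balance: C = (57.30·0.7900 + 1.490·30.60) / 58.79 = 90.86/58.79 = 1.546 µg/L; combined flow 58.79 m³/s.
Travel time t = 34.8·1000 / 0.87 = 40000 s = 11.11 h.
1.1%/h lost → k = −ln(1 − 0.011) = 0.01106 h⁻¹.
Applying C = C₀e^(−kt): 1.546 × 0.8844 = 1.367 µg/L.
At the second outfall, C = (58.79·1.367 + 2.800·882.0) / (58.79 + 2.800) = 41.40 µg/L.

41.4 µg/L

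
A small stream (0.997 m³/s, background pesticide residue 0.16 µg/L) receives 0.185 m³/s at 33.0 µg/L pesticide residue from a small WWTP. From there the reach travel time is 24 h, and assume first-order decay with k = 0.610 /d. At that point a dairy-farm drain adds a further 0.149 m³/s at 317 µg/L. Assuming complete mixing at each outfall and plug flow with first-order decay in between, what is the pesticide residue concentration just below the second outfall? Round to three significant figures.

Flow-weighted average: C = (0.9970·0.1600 + 0.1850·33.00) / 1.182 = 6.265/1.182 = 5.300 µg/L; combined flow 1.182 m³/s.
Applying C = C₀e^(−kt): 5.300 × 0.5434 = 2.880 µg/L.
At the second outfall, C = (1.182·2.880 + 0.1490·317.0) / (1.182 + 0.1490) = 38.04 µg/L.

38.0 µg/L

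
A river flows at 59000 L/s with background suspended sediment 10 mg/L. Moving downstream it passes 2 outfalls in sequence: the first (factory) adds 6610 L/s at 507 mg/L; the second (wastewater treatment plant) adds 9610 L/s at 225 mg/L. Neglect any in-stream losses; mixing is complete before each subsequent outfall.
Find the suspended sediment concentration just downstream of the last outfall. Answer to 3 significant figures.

81.1 mg/L

Outfall 1: combined Q = 65610 L/s; C = (59000·10.00 + 6610·507.0)/65610 = 60.07 mg/L.
Outfall 2: combined Q = 75220 L/s; C = (65610·60.07 + 9610·225.0)/75220 = 81.14 mg/L.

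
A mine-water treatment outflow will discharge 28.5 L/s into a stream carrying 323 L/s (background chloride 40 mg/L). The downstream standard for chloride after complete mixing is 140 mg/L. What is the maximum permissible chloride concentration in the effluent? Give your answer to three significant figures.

1270 mg/L

At the limit, (Qr·Cr + Qe·Cₑ)/(Qr + Qe) = 140:
Cₑ = (351.5·140 − 323.0·40.00) / 28.50 = 1273 mg/L.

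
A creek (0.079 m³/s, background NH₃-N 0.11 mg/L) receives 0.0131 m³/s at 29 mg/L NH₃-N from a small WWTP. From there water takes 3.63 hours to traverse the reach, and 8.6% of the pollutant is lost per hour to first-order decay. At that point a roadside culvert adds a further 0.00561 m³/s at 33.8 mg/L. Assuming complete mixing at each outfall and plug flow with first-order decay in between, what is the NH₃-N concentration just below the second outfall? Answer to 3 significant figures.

After mixing, C = (0.07900·0.1100 + 0.01310·29.00) / 0.09210 = 0.3886/0.09210 = 4.219 mg/L; combined flow 0.09210 m³/s.
8.6%/h lost → k = −ln(1 − 0.086) = 0.08992 h⁻¹.
After decay, C = 4.219 × e^(−kt) = 4.219 × 0.7215 = 3.044 mg/L.
At the second outfall, C = (0.09210·3.044 + 0.005610·33.80) / (0.09210 + 0.005610) = 4.810 mg/L.

4.81 mg/L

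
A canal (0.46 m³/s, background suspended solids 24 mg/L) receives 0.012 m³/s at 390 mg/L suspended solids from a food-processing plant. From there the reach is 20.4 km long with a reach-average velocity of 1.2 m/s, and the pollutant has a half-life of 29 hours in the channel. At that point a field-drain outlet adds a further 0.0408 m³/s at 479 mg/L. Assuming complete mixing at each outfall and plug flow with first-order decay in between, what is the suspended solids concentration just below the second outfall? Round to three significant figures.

65.5 mg/L

After mixing, C = (0.4600·24.00 + 0.01200·390.0) / 0.4720 = 15.72/0.4720 = 33.31 mg/L; combined flow 0.4720 m³/s.
Travel time t = 20.4·1000 / 1.2 = 17000 s = 4.722 h.
Half-life 29 h → k = ln 2 / 29 = 0.02390 h⁻¹ = 0.5736 d⁻¹.
Applying C = C₀e^(−kt): 33.31 × 0.8933 = 29.75 mg/L.
At the second outfall, C = (0.4720·29.75 + 0.04080·479.0) / (0.4720 + 0.04080) = 65.49 mg/L.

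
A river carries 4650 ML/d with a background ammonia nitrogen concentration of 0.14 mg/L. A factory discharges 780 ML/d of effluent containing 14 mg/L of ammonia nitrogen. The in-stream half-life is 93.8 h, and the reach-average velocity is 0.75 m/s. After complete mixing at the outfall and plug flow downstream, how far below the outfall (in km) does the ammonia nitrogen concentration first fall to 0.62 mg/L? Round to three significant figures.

451 km

Mixed concentration C = ΣQC/ΣQ = (4650·0.1400 + 780.0·14.00) / 5430 = 11570/5430 = 2.131 mg/L.
Half-life 93.8 h → k = ln 2 / 93.8 = 0.007390 h⁻¹ = 0.1774 d⁻¹.
Set 2.131·exp(−k·t) = 0.62 → t = ln(2.131/0.62)/k = 601500 s = 167.1 h.
Distance = v·t = 0.75·601500 = 451100 m = 451.1 km.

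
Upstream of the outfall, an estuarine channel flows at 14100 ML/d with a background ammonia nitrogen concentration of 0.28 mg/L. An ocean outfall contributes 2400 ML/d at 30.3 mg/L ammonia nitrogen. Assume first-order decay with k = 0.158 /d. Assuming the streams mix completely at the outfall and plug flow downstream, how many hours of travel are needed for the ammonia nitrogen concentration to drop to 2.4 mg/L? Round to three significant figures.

100 h

After mixing, C = (14100·0.2800 + 2400·30.30) / 16500 = 76670/16500 = 4.647 mg/L.
4.647·exp(−k·t) = 2.4 → t = ln(4.647/2.4)/k = 361300 s = 100.4 h.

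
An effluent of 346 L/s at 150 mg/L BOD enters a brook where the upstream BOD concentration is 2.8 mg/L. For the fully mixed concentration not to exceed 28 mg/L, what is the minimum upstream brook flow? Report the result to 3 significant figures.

1680 L/s

Set C_mix = 28: (Q·2.800 + 346.0·150.0) / (Q + 346.0) = 28
→ Q = 346.0·(150.0 − 28)/(28 − 2.800) = 1675 L/s.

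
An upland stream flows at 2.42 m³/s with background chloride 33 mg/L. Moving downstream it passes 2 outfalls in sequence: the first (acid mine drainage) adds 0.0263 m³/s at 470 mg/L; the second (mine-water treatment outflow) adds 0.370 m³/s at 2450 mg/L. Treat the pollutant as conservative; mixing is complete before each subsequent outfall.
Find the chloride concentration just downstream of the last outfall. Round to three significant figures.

355 mg/L

Below outfall 1: Q → 2.446 m³/s, C = (2.420·33.00 + 0.02630·470.0)/2.446 = 37.70 mg/L.
Below outfall 2: Q → 2.816 m³/s, C = (2.446·37.70 + 0.3700·2450)/2.816 = 354.6 mg/L.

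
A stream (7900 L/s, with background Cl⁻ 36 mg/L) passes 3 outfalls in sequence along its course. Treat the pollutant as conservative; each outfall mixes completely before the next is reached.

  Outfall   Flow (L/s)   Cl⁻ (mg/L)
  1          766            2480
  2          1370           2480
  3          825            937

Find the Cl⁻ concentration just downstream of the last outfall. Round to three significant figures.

585 mg/L

After outfall 1: Q = 7900 + 766.0 = 8666 L/s; C = (7900·36.00 + 766.0·2480)/8666 = 252.0 mg/L.
After outfall 2: Q = 8666 + 1370 = 10040 L/s; C = (8666·252.0 + 1370·2480)/10040 = 556.2 mg/L.
After outfall 3: Q = 10040 + 825.0 = 10860 L/s; C = (10040·556.2 + 825.0·937.0)/10860 = 585.1 mg/L.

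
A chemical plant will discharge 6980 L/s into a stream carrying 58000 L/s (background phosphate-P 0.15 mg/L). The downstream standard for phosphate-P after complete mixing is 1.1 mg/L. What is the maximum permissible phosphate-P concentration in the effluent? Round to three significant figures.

At the limit, (Qr·Cr + Qe·Cₑ)/(Qr + Qe) = 1.1:
Cₑ = (64980·1.1 − 58000·0.1500) / 6980 = 8.994 mg/L.

8.99 mg/L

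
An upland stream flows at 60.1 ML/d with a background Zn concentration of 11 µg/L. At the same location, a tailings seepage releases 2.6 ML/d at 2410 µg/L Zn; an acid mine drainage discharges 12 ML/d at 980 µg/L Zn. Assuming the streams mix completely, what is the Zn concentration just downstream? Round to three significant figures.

250 µg/L

After mixing, C = (60.10·11.00 + 2.600·2410 + 12.00·980.0) / 74.70 = 18690/74.70 = 250.2 µg/L.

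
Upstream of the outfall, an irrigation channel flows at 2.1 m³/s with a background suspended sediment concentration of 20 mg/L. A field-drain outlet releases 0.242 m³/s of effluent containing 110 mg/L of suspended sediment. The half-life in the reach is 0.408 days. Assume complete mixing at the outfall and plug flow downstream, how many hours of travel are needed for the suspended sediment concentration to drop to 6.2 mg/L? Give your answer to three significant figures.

21.9 h

Flow-weighted average: C = (2.100·20.00 + 0.2420·110.0) / 2.342 = 68.62/2.342 = 29.30 mg/L.
Half-life 0.408 d → k = ln 2 / 0.408 = 1.699 d⁻¹.
29.30·exp(−k·t) = 6.2 → t = ln(29.30/6.2)/k = 78980 s = 21.94 h.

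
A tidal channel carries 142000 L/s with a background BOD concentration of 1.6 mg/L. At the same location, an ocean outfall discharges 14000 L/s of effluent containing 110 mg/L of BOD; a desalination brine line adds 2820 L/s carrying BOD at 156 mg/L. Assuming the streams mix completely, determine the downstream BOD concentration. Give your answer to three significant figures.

13.9 mg/L

Mass balance: C = (142000·1.600 + 14000·110.0 + 2820·156.0) / 158800 = 2207000/158800 = 13.90 mg/L.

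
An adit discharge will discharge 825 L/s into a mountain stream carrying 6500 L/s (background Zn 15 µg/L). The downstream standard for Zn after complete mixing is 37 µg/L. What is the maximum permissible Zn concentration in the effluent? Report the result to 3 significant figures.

210 µg/L

At the limit, (Qr·Cr + Qe·Cₑ)/(Qr + Qe) = 37:
Cₑ = (7325·37 − 6500·15.00) / 825.0 = 210.3 µg/L.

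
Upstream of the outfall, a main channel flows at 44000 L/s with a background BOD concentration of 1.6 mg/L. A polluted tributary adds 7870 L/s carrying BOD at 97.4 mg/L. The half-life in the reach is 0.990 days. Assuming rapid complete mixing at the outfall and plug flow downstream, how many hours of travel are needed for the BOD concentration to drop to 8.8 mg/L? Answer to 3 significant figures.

20.8 h

After mixing, C = (44000·1.600 + 7870·97.40) / 51870 = 836900/51870 = 16.14 mg/L.
Half-life 0.990 d → k = ln 2 / 0.990 = 0.7001 d⁻¹.
16.14·exp(−k·t) = 8.8 → t = ln(16.14/8.8)/k = 74810 s = 20.78 h.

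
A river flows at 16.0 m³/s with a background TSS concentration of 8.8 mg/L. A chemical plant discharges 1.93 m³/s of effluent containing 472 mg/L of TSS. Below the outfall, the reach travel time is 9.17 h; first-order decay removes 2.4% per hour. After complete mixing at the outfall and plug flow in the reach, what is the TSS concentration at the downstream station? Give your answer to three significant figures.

After mixing, C = (16.00·8.800 + 1.930·472.0) / 17.93 = 1052/17.93 = 58.66 mg/L.
2.4%/h lost → k = −ln(1 − 0.024) = 0.02429 h⁻¹.
Applying C = C₀e^(−kt): 58.66 × 0.8003 = 46.95 mg/L.

46.9 mg/L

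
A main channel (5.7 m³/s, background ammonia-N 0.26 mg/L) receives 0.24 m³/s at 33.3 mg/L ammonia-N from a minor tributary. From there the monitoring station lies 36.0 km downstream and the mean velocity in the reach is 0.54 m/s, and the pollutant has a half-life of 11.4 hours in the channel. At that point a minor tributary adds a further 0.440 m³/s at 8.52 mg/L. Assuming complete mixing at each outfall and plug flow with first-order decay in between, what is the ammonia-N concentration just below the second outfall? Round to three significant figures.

Conservation of mass: C = (5.700·0.2600 + 0.2400·33.30) / 5.940 = 9.474/5.940 = 1.595 mg/L; combined flow 5.940 m³/s.
Travel time t = 36.0·1000 / 0.54 = 66670 s = 18.52 h.
Half-life 11.4 h → k = ln 2 / 11.4 = 0.06080 h⁻¹ = 1.459 d⁻¹.
After decay, C = 1.595 × e^(−kt) = 1.595 × 0.3243 = 0.5173 mg/L.
At the second outfall, C = (5.940·0.5173 + 0.4400·8.520) / (5.940 + 0.4400) = 1.069 mg/L.

1.07 mg/L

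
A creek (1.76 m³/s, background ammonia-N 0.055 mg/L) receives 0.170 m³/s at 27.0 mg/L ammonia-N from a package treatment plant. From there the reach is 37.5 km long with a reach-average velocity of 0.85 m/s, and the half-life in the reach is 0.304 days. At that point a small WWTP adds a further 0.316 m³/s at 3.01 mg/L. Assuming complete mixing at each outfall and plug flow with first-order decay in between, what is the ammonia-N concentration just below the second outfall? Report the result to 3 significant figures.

1.07 mg/L

Mixed concentration C = ΣQC/ΣQ = (1.760·0.05500 + 0.1700·27.00) / 1.930 = 4.687/1.930 = 2.428 mg/L; combined flow 1.930 m³/s.
Travel time t = 37.5·1000 / 0.85 = 44120 s = 12.25 h.
Half-life 0.304 d → k = ln 2 / 0.304 = 2.280 d⁻¹.
After decay, C = 2.428 × e^(−kt) = 2.428 × 0.3122 = 0.7580 mg/L.
Second outfall: C = (1.930·0.7580 + 0.3160·3.010)/2.246 = 1.075 mg/L.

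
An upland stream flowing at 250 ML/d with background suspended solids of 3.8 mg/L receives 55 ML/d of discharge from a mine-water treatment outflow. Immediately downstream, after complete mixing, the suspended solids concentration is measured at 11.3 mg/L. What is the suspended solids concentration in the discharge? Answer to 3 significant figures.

Mass balance: 250.0·3.800 + 55.00·Cₑ = 305.0·11.30
→ Cₑ = (305.0·11.30 − 250.0·3.800) / 55.00 = 45.39 mg/L.

45.4 mg/L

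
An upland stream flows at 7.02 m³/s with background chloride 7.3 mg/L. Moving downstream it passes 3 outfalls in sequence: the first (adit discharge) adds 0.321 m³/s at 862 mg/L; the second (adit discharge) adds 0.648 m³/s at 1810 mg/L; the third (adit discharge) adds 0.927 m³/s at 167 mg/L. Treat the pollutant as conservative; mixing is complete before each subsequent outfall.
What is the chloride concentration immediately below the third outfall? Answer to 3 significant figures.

186 mg/L

Below outfall 1: Q → 7.341 m³/s, C = (7.020·7.300 + 0.3210·862.0)/7.341 = 44.67 mg/L.
Below outfall 2: Q → 7.989 m³/s, C = (7.341·44.67 + 0.6480·1810)/7.989 = 187.9 mg/L.
Below outfall 3: Q → 8.916 m³/s, C = (7.989·187.9 + 0.9270·167.0)/8.916 = 185.7 mg/L.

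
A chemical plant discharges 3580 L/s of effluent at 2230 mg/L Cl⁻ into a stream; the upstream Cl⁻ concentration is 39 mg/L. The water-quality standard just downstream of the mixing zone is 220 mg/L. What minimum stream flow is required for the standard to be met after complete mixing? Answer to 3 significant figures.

Set C_mix = 220: (Q·39.00 + 3580·2230) / (Q + 3580) = 220
→ Q = 3580·(2230 − 220)/(220 − 39.00) = 39760 L/s.

39800 L/s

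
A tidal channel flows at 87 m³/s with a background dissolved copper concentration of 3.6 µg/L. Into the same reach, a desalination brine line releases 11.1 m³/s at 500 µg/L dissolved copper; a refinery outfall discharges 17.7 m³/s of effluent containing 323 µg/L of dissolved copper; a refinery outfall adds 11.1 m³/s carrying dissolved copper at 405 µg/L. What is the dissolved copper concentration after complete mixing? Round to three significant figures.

Mixed concentration C = ΣQC/ΣQ = (87.00·3.600 + 11.10·500.0 + 17.70·323.0 + 11.10·405.0) / 126.9 = 16080/126.9 = 126.7 µg/L.

127 µg/L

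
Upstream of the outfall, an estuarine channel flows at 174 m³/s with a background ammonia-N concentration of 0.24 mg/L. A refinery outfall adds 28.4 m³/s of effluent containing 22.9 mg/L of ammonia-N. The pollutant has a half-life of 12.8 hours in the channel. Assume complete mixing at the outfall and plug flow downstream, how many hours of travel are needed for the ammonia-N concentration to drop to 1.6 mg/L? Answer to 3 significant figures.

Flow-weighted average: C = (174.0·0.2400 + 28.40·22.90) / 202.4 = 692.1/202.4 = 3.420 mg/L.
Half-life 12.8 h → k = ln 2 / 12.8 = 0.05415 h⁻¹ = 1.300 d⁻¹.
3.420·exp(−k·t) = 1.6 → t = ln(3.420/1.6)/k = 50490 s = 14.03 h.

14.0 h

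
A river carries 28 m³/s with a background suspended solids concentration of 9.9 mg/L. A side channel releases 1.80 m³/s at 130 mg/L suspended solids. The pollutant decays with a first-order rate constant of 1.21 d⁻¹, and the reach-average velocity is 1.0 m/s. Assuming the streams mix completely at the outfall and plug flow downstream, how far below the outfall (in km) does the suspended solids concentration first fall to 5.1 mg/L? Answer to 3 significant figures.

86.6 km

After mixing, C = (28.00·9.900 + 1.800·130.0) / 29.80 = 511.2/29.80 = 17.15 mg/L.
Set 17.15·exp(−k·t) = 5.1 → t = ln(17.15/5.1)/k = 86620 s = 24.06 h.
Distance = v·t = 1.0·86620 = 86620 m = 86.62 km.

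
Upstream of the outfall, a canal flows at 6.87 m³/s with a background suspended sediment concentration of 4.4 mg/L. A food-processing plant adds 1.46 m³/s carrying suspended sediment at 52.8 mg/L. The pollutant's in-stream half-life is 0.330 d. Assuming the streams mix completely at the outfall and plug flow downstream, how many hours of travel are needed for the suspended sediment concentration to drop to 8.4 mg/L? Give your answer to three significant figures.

4.89 h

After mixing, C = (6.870·4.400 + 1.460·52.80) / 8.330 = 107.3/8.330 = 12.88 mg/L.
Half-life 0.330 d → k = ln 2 / 0.330 = 2.100 d⁻¹.
12.88·exp(−k·t) = 8.4 → t = ln(12.88/8.4)/k = 17590 s = 4.887 h.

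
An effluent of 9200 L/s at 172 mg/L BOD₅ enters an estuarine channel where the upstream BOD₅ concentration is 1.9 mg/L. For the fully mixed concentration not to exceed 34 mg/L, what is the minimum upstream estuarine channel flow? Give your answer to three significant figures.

39600 L/s

Set C_mix = 34: (Q·1.900 + 9200·172.0) / (Q + 9200) = 34
→ Q = 9200·(172.0 − 34)/(34 − 1.900) = 39550 L/s.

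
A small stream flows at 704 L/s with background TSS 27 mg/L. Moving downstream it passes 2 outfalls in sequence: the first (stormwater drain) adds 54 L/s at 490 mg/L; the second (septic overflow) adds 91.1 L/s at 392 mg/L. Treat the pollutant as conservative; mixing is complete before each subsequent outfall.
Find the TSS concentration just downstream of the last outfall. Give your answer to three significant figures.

Outfall 1: combined Q = 758.0 L/s; C = (704.0·27.00 + 54.00·490.0)/758.0 = 59.98 mg/L.
Outfall 2: combined Q = 849.1 L/s; C = (758.0·59.98 + 91.10·392.0)/849.1 = 95.61 mg/L.

95.6 mg/L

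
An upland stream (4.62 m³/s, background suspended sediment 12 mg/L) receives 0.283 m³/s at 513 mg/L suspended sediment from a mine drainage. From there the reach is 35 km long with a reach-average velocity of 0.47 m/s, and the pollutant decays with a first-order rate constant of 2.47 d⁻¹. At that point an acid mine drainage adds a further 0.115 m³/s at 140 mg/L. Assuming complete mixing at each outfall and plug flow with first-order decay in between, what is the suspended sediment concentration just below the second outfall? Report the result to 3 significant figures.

After mixing, C = (4.620·12.00 + 0.2830·513.0) / 4.903 = 200.6/4.903 = 40.92 mg/L; combined flow 4.903 m³/s.
Travel time t = 35·1000 / 0.47 = 74470 s = 20.69 h.
First-order decay: C = 40.92·exp(−k·t) = 40.92·0.1190 = 4.868 mg/L.
At the second outfall, C = (4.903·4.868 + 0.1150·140.0) / (4.903 + 0.1150) = 7.965 mg/L.

7.96 mg/L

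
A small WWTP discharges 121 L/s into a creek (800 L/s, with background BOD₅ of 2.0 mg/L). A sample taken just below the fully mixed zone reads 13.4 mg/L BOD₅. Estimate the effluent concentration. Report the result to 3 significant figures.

Mass balance: 800.0·2.000 + 121.0·Cₑ = 921.0·13.40
→ Cₑ = (921.0·13.40 − 800.0·2.000) / 121.0 = 88.77 mg/L.

88.8 mg/L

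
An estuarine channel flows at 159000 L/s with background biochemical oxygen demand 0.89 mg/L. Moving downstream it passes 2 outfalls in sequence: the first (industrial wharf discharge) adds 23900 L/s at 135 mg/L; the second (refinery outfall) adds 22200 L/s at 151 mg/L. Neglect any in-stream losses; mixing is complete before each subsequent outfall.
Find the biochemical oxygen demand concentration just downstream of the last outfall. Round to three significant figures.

32.8 mg/L

After outfall 1: Q = 159000 + 23900 = 182900 L/s; C = (159000·0.8900 + 23900·135.0)/182900 = 18.41 mg/L.
After outfall 2: Q = 182900 + 22200 = 205100 L/s; C = (182900·18.41 + 22200·151.0)/205100 = 32.77 mg/L.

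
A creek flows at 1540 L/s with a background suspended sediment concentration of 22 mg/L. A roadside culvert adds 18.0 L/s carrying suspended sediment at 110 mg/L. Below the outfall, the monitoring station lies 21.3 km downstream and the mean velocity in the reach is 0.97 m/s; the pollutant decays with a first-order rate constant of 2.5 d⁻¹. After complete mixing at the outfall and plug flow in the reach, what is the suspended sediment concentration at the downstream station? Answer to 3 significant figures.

Flow-weighted average: C = (1540·22.00 + 18.00·110.0) / 1558 = 35860/1558 = 23.02 mg/L.
Travel time t = 21.3·1000 / 0.97 = 21960 s = 6.100 h.
First-order decay: C = 23.02·exp(−k·t) = 23.02·0.5297 = 12.19 mg/L.

12.2 mg/L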